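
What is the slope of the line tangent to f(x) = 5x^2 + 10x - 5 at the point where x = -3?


The slope of the tangent line equals f'(x) at the point.
f(x) = 5x^2 + 10x - 5
f'(x) = 10x + 10
At x = -3:
f'(-3) = 10 * (-3) + 10
= -30 + 10
= -20

-20


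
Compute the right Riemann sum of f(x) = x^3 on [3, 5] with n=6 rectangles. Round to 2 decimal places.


Right Riemann sum uses right endpoints of each subinterval.
Interval: [3, 5], n = 6
dx = (5 - 3) / 6 = 1/3
Right endpoints: [10/3, 11/3, 4, 13/3, 14/3, 5]
f values: [1000/27, 1331/27, 64, 2197/27, 2744/27, 125]
Sum = dx * (sum of f values)
= 1/3 * 1375/3
= 1375/9 ≈ 152.78

152.78


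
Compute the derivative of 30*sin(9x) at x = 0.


Apply the chain rule to differentiate 30*sin(9x):
d/dx [30*sin(9x)]
= 30 * cos(9x) * d/dx(9x)
= 30 * 9 * cos(9x)
= 270 * cos(9x)
Evaluate at x = 0:
= 270 * cos(0)
= 270 * 1
= 270

270


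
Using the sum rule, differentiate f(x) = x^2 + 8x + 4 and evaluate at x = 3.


Differentiate term by term using power and sum rules:
f(x) = x^2 + 8x + 4
f'(x) = 2x + 8
Substitute x = 3:
f'(3) = 2 * 3 + 8
= 6 + 8
= 14

14


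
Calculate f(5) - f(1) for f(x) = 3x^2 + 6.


Net change = f(b) - f(a)
f(x) = 3x^2 + 6
Compute f(5):
f(5) = 3 * 5^2 + 0 * 5 + 6
= 75 + 0 + 6
= 81
Compute f(1):
f(1) = 3 * 1^2 + 0 * 1 + 6
= 3 + 0 + 6
= 9
Net change = 81 - 9 = 72

72


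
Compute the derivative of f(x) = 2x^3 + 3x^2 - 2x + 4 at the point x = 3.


Differentiate f(x) = 2x^3 + 3x^2 - 2x + 4 term by term:
f'(x) = 6x^2 + 6x - 2
Substitute x = 3:
f'(3) = 6 * 3^2 + 6 * 3 - 2
= 54 + 18 - 2
= 70

70


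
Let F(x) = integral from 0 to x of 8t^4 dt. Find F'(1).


By the Fundamental Theorem of Calculus (Part 1):
If F(x) = integral from 0 to x of f(t) dt, then F'(x) = f(x)
Here f(t) = 8t^4
So F'(x) = 8x^4
Evaluate at x = 1:
F'(1) = 8 * 1^4
= 8 * 1
= 8

8


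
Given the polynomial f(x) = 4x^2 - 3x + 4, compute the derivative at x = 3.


Differentiate term by term using power and sum rules:
f(x) = 4x^2 - 3x + 4
f'(x) = 8x - 3
Substitute x = 3:
f'(3) = 8 * 3 - 3
= 24 - 3
= 21

21


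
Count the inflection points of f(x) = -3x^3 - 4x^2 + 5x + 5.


Inflection points occur where f''(x) = 0 and concavity changes.
f(x) = -3x^3 - 4x^2 + 5x + 5
f'(x) = -9x^2 - 8x + 5
f''(x) = -18x - 8
Set f''(x) = 0:
-18x - 8 = 0
x = 8 / (-18) = -4/9
Since f''(x) is linear (degree 1), it changes sign at this point.
Therefore there is exactly 1 inflection point.

1


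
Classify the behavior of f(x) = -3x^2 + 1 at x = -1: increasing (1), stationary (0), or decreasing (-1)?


Compute f'(x) to determine behavior:
f'(x) = -6x
f'(-1) = -6 * (-1) + 0
= 6 + 0
= 6
Since f'(-1) > 0, the function is increasing (1)

1


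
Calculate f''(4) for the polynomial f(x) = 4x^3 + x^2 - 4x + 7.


First derivative:
f'(x) = 12x^2 + 2x - 4
Second derivative:
f''(x) = 24x + 2
Substitute x = 4:
f''(4) = 24 * 4 + 2
= 96 + 2
= 98

98


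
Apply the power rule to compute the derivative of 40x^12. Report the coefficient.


We apply the power rule: d/dx [ax^n] = a*n * x^(n-1)
d/dx [40x^12]
= 40 * 12 * x^(12-1)
= 480x^11
The coefficient is 480

480


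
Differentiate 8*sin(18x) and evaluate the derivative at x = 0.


Apply the chain rule to differentiate 8*sin(18x):
d/dx [8*sin(18x)]
= 8 * cos(18x) * d/dx(18x)
= 8 * 18 * cos(18x)
= 144 * cos(18x)
Evaluate at x = 0:
= 144 * cos(0)
= 144 * 1
= 144

144


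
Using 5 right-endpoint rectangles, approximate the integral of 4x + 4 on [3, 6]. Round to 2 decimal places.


Right Riemann sum uses right endpoints of each subinterval.
Interval: [3, 6], n = 5
dx = (6 - 3) / 5 = 3/5
Right endpoints: [18/5, 21/5, 24/5, 27/5, 6]
f values: [92/5, 104/5, 116/5, 128/5, 28]
Sum = dx * (sum of f values)
= 3/5 * 116
= 348/5 = 69.60

69.60


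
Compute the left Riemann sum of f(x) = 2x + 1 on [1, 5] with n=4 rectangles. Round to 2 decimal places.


Left Riemann sum uses left endpoints of each subinterval.
Interval: [1, 5], n = 4
dx = (5 - 1) / 4 = 1
Left endpoints: [1, 2, 3, 4]
f values: [3, 5, 7, 9]
Sum = dx * (sum of f values)
= 1 * 24
= 24 = 24.00

24.00


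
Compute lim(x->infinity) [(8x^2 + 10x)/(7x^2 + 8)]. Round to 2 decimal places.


For limits at infinity with equal-degree polynomials,
we compare leading coefficients.
Numerator leading term: 8x^2
Denominator leading term: 7x^2
Divide both by x^2:
lim = (8 + 10/x) / (7 + 8/x^2)
As x -> infinity, the 1/x and 1/x^2 terms vanish:
= 8/7 ≈ 1.14

1.14


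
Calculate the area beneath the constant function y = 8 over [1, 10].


The area under a constant function y = 8 is a rectangle.
Width = 10 - 1 = 9
Height = 8
Area = width * height
= 9 * 8
= 72

72


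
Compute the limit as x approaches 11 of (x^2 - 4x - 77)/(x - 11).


Direct substitution gives 0/0, so we factor the numerator.
Factor: (x^2 - 4x - 77) = (x - 11)(x + 7)
Cancel the common factor (x - 11):
(x^2 - 4x - 77)/(x - 11) = (x + 7)
Now substitute x = 11:
= (11) - (-7) = 18

18


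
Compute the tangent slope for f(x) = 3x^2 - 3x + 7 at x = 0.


The slope of the tangent line equals f'(x) at the point.
f(x) = 3x^2 - 3x + 7
f'(x) = 6x - 3
At x = 0:
f'(0) = 6 * 0 - 3
= 0 - 3
= -3

-3


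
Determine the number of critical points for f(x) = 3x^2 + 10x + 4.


Find where f'(x) = 0:
f'(x) = 6x + 10
Set f'(x) = 0:
6x + 10 = 0
x = -10 / 6 = -5/3
This is a linear equation in x, so there is exactly one solution.
Number of critical points: 1

1


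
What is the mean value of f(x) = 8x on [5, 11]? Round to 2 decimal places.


Average value = 1/(b-a) * integral from a to b of f(x) dx
First compute the integral of 8x:
F(x) = 4x^2
F(11) = 4 * 121 + 0 * 11 = 484
F(5) = 4 * 25 + 0 * 5 = 100
Integral = 484 - 100 = 384
Average = 384 / (11 - 5) = 384 / 6
= 64 = 64.00

64.00


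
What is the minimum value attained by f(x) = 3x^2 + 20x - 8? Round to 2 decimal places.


For a quadratic f(x) = ax^2 + bx + c with a > 0, the minimum is at the vertex.
Vertex x-coordinate: x = -b/(2a)
x = -(20) / (2 * 3)
x = -20/6 = -10/3
Substitute back to find the minimum value:
f(-10/3) = 3 * (-10/3)^2 + 20 * (-10/3) - 8
= 100/3 - 200/3 - 8
= -124/3 ≈ -41.33

-41.33


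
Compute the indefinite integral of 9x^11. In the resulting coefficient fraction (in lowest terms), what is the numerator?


Apply the power rule for integration:
integral of ax^n dx = a/(n+1) * x^(n+1) + C
integral of 9x^11 dx
= 9/12 * x^12 + C
= 3/4 * x^12 + C
The coefficient in lowest terms is 3/4, and its numerator is 3

3


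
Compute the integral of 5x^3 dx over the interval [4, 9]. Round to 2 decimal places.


Find the antiderivative of 5x^3:
F(x) = 5/4 * x^4
Apply the Fundamental Theorem of Calculus:
F(9) - F(4)
= 5/4 * 9^4 - 5/4 * 4^4
= 5/4 * (6561 - 256)
= 5/4 * 6305
= 31525/4 = 7881.25

7881.25


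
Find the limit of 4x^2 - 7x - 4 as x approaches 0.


Since polynomials are continuous, we use direct substitution.
lim(x->0) of 4x^2 - 7x - 4
= 4 * 0^2 - 7 * 0 - 4
= 0 + 0 - 4
= -4

-4


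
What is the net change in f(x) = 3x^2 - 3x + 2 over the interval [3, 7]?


Net change = f(b) - f(a)
f(x) = 3x^2 - 3x + 2
Compute f(7):
f(7) = 3 * 7^2 - 3 * 7 + 2
= 147 - 21 + 2
= 128
Compute f(3):
f(3) = 3 * 3^2 - 3 * 3 + 2
= 27 - 9 + 2
= 20
Net change = 128 - 20 = 108

108


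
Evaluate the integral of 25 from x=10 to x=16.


The integral of a constant k over [a, b] equals k * (b - a).
integral from 10 to 16 of 25 dx
= 25 * (16 - 10)
= 25 * 6
= 150

150


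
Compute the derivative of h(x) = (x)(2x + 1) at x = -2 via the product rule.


Let u(x) = x and v(x) = 2x + 1
u'(x) = 1
v'(x) = 2
Product rule: h'(x) = u'(x)*v(x) + u(x)*v'(x)
= 1 * (2x + 1) + (x) * 2
At x = -2:
u(-2) = 1 * (-2) + 0 = -2
v(-2) = 2 * (-2) + 1 = -3
h'(-2) = 1 * (-3) + (-2) * 2
= -3 - 4
= -7

-7


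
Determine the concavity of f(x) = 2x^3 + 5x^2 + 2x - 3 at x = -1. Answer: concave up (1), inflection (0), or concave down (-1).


Concavity is determined by the sign of f''(x).
f(x) = 2x^3 + 5x^2 + 2x - 3
f'(x) = 6x^2 + 10x + 2
f''(x) = 12x + 10
f''(-1) = 12 * (-1) + 10
= -12 + 10
= -2
Since f''(-1) < 0, the function is concave down (-1)

-1


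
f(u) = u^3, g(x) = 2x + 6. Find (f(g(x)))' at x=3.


Using the chain rule: (f(g(x)))' = f'(g(x)) * g'(x)
First, find g(3):
g(3) = 2 * 3 + 6 = 12
Next, f'(u) = 3u^2
And g'(x) = 2
So f'(g(3)) * g'(3)
= 3 * 12^2 * 2
= 3 * 144 * 2
= 864

864


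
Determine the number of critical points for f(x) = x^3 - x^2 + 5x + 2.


Find where f'(x) = 0:
f(x) = x^3 - x^2 + 5x + 2
f'(x) = 3x^2 - 2x + 5
This is a quadratic in x. Use the discriminant to count real roots.
Discriminant = (-2)^2 - 4 * 3 * 5
= 4 - 60
= -56
Since discriminant < 0, f'(x) = 0 has no real solutions.
Number of critical points: 0

0


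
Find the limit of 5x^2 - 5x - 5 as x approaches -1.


Since polynomials are continuous, we use direct substitution.
lim(x->-1) of 5x^2 - 5x - 5
= 5 * (-1)^2 - 5 * (-1) - 5
= 5 + 5 - 5
= 5

5


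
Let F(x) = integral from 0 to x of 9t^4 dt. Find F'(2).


By the Fundamental Theorem of Calculus (Part 1):
If F(x) = integral from 0 to x of f(t) dt, then F'(x) = f(x)
Here f(t) = 9t^4
So F'(x) = 9x^4
Evaluate at x = 2:
F'(2) = 9 * 2^4
= 9 * 16
= 144

144


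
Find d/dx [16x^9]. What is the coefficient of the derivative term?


We apply the power rule: d/dx [ax^n] = a*n * x^(n-1)
d/dx [16x^9]
= 16 * 9 * x^(9-1)
= 144x^8
The coefficient is 144

144


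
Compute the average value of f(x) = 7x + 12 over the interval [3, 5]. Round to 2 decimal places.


Average value = 1/(b-a) * integral from a to b of f(x) dx
First compute the integral of 7x + 12:
F(x) = (7/2)x^2 + 12x
F(5) = 7/2 * 25 + 12 * 5 = 295/2
F(3) = 7/2 * 9 + 12 * 3 = 135/2
Integral = 295/2 - 135/2 = 80
Average = 80 / (5 - 3) = 80 / 2
= 40 = 40.00

40.00


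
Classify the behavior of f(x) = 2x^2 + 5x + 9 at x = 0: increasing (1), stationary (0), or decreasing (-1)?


Compute f'(x) to determine behavior:
f'(x) = 4x + 5
f'(0) = 4 * 0 + 5
= 0 + 5
= 5
Since f'(0) > 0, the function is increasing (1)

1


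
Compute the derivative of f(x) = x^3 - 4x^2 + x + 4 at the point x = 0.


Differentiate f(x) = x^3 - 4x^2 + x + 4 term by term:
f'(x) = 3x^2 - 8x + 1
Substitute x = 0:
f'(0) = 3 * 0^2 - 8 * 0 + 1
= 0 + 0 + 1
= 1

1


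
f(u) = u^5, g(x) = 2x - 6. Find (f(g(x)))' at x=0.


Using the chain rule: (f(g(x)))' = f'(g(x)) * g'(x)
First, find g(0):
g(0) = 2 * 0 - 6 = -6
Next, f'(u) = 5u^4
And g'(x) = 2
So f'(g(0)) * g'(0)
= 5 * (-6)^4 * 2
= 5 * 1296 * 2
= 12960

12960


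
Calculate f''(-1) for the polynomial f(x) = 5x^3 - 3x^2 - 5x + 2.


First derivative:
f'(x) = 15x^2 - 6x - 5
Second derivative:
f''(x) = 30x - 6
Substitute x = -1:
f''(-1) = 30 * (-1) - 6
= -30 - 6
= -36

-36


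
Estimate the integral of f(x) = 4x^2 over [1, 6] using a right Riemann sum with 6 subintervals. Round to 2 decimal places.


Right Riemann sum uses right endpoints of each subinterval.
Interval: [1, 6], n = 6
dx = (6 - 1) / 6 = 5/6
Right endpoints: [11/6, 8/3, 7/2, 13/3, 31/6, 6]
f values: [121/9, 256/9, 49, 676/9, 961/9, 144]
Sum = dx * (sum of f values)
= 5/6 * 3751/9
= 18755/54 ≈ 347.31

347.31


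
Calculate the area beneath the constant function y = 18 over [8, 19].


The area under a constant function y = 18 is a rectangle.
Width = 19 - 8 = 11
Height = 18
Area = width * height
= 11 * 18
= 198

198


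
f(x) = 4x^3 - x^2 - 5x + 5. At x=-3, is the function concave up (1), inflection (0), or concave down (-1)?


Concavity is determined by the sign of f''(x).
f(x) = 4x^3 - x^2 - 5x + 5
f'(x) = 12x^2 - 2x - 5
f''(x) = 24x - 2
f''(-3) = 24 * (-3) - 2
= -72 - 2
= -74
Since f''(-3) < 0, the function is concave down (-1)

-1


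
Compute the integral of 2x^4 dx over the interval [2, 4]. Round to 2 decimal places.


Find the antiderivative of 2x^4:
F(x) = 2/5 * x^5
Apply the Fundamental Theorem of Calculus:
F(4) - F(2)
= 2/5 * 4^5 - 2/5 * 2^5
= 2/5 * (1024 - 32)
= 2/5 * 992
= 1984/5 = 396.80

396.80


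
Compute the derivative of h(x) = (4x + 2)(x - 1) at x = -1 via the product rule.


Let u(x) = 4x + 2 and v(x) = x - 1
u'(x) = 4
v'(x) = 1
Product rule: h'(x) = u'(x)*v(x) + u(x)*v'(x)
= 4 * (x - 1) + (4x + 2) * 1
At x = -1:
u(-1) = 4 * (-1) + 2 = -2
v(-1) = 1 * (-1) - 1 = -2
h'(-1) = 4 * (-2) + (-2) * 1
= -8 - 2
= -10

-10


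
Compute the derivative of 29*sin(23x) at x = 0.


Apply the chain rule to differentiate 29*sin(23x):
d/dx [29*sin(23x)]
= 29 * cos(23x) * d/dx(23x)
= 29 * 23 * cos(23x)
= 667 * cos(23x)
Evaluate at x = 0:
= 667 * cos(0)
= 667 * 1
= 667

667


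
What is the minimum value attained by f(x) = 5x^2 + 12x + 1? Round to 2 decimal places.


For a quadratic f(x) = ax^2 + bx + c with a > 0, the minimum is at the vertex.
Vertex x-coordinate: x = -b/(2a)
x = -(12) / (2 * 5)
x = -12/10 = -6/5
Substitute back to find the minimum value:
f(-6/5) = 5 * (-6/5)^2 + 12 * (-6/5) + 1
= 36/5 - 72/5 + 1
= -31/5 = -6.20

-6.20


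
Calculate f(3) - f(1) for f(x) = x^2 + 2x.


Net change = f(b) - f(a)
f(x) = x^2 + 2x
Compute f(3):
f(3) = 1 * 3^2 + 2 * 3 + 0
= 9 + 6 + 0
= 15
Compute f(1):
f(1) = 1 * 1^2 + 2 * 1 + 0
= 1 + 2 + 0
= 3
Net change = 15 - 3 = 12

12


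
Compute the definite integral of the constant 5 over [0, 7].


The integral of a constant k over [a, b] equals k * (b - a).
integral from 0 to 7 of 5 dx
= 5 * (7 - 0)
= 5 * 7
= 35

35


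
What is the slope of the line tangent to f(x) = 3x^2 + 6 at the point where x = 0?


The slope of the tangent line equals f'(x) at the point.
f(x) = 3x^2 + 6
f'(x) = 6x
At x = 0:
f'(0) = 6 * 0 + 0
= 0 + 0
= 0

0


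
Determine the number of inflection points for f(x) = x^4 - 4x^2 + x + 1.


Inflection points occur where f''(x) = 0 and concavity changes.
f(x) = x^4 - 4x^2 + x + 1
f'(x) = 4x^3 - 8x + 1
f''(x) = 12x^2 - 8
This is a quadratic in x. Use the discriminant to count real roots.
Discriminant = (0)^2 - 4 * 12 * (-8)
= 0 - (-384)
= 384
Since discriminant > 0, f''(x) = 0 has 2 distinct real solutions.
A quadratic with two distinct real roots changes sign at each root, so concavity changes at both.
Number of inflection points: 2

2


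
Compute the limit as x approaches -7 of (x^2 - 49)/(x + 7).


Direct substitution gives 0/0, so we factor the numerator.
Factor: (x^2 - 49) = (x + 7)(x - 7)
Cancel the common factor (x + 7):
(x^2 - 49)/(x + 7) = (x - 7)
Now substitute x = -7:
= (-7) - (7) = -14

-14


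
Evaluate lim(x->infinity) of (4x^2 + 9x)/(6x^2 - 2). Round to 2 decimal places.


For limits at infinity with equal-degree polynomials,
we compare leading coefficients.
Numerator leading term: 4x^2
Denominator leading term: 6x^2
Divide both by x^2:
lim = (4 + 9/x) / (6 - 2/x^2)
As x -> infinity, the 1/x and 1/x^2 terms vanish:
= 4/6 = 2/3 ≈ 0.67

0.67


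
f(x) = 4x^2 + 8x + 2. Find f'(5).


Differentiate term by term using power and sum rules:
f(x) = 4x^2 + 8x + 2
f'(x) = 8x + 8
Substitute x = 5:
f'(5) = 8 * 5 + 8
= 40 + 8
= 48

48


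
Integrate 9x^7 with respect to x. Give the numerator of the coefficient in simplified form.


Apply the power rule for integration:
integral of ax^n dx = a/(n+1) * x^(n+1) + C
integral of 9x^7 dx
= 9/8 * x^8 + C
The coefficient in lowest terms is 9/8, and its numerator is 9

9


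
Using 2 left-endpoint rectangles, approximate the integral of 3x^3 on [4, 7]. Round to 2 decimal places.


Left Riemann sum uses left endpoints of each subinterval.
Interval: [4, 7], n = 2
dx = (7 - 4) / 2 = 3/2
Left endpoints: [4, 11/2]
f values: [192, 3993/8]
Sum = dx * (sum of f values)
= 3/2 * 5529/8
= 16587/16 ≈ 1036.69

1036.69


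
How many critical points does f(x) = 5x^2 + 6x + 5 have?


Find where f'(x) = 0:
f'(x) = 10x + 6
Set f'(x) = 0:
10x + 6 = 0
x = -6 / 10 = -3/5
This is a linear equation in x, so there is exactly one solution.
Number of critical points: 1

1


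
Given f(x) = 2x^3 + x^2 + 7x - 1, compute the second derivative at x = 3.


First derivative:
f'(x) = 6x^2 + 2x + 7
Second derivative:
f''(x) = 12x + 2
Substitute x = 3:
f''(3) = 12 * 3 + 2
= 36 + 2
= 38

38


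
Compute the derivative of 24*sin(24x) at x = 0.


Apply the chain rule to differentiate 24*sin(24x):
d/dx [24*sin(24x)]
= 24 * cos(24x) * d/dx(24x)
= 24 * 24 * cos(24x)
= 576 * cos(24x)
Evaluate at x = 0:
= 576 * cos(0)
= 576 * 1
= 576

576


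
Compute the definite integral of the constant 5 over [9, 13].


The integral of a constant k over [a, b] equals k * (b - a).
integral from 9 to 13 of 5 dx
= 5 * (13 - 9)
= 5 * 4
= 20

20


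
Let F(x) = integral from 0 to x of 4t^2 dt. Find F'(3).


By the Fundamental Theorem of Calculus (Part 1):
If F(x) = integral from 0 to x of f(t) dt, then F'(x) = f(x)
Here f(t) = 4t^2
So F'(x) = 4x^2
Evaluate at x = 3:
F'(3) = 4 * 3^2
= 4 * 9
= 36

36


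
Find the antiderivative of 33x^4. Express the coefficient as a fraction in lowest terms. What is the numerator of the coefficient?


Apply the power rule for integration:
integral of ax^n dx = a/(n+1) * x^(n+1) + C
integral of 33x^4 dx
= 33/5 * x^5 + C
The coefficient in lowest terms is 33/5, and its numerator is 33

33


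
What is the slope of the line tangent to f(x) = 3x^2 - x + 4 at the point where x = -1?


The slope of the tangent line equals f'(x) at the point.
f(x) = 3x^2 - x + 4
f'(x) = 6x - 1
At x = -1:
f'(-1) = 6 * (-1) - 1
= -6 - 1
= -7

-7


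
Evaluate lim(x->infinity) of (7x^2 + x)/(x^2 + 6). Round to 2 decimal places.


For limits at infinity with equal-degree polynomials,
we compare leading coefficients.
Numerator leading term: 7x^2
Denominator leading term: x^2
Divide both by x^2:
lim = (7 + 1/x) / (1 + 6/x^2)
As x -> infinity, the 1/x and 1/x^2 terms vanish:
= 7/1 = 7 = 7.00

7.00


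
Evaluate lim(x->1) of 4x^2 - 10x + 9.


Since polynomials are continuous, we use direct substitution.
lim(x->1) of 4x^2 - 10x + 9
= 4 * 1^2 - 10 * 1 + 9
= 4 - 10 + 9
= 3

3


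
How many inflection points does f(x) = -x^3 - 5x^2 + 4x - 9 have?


Inflection points occur where f''(x) = 0 and concavity changes.
f(x) = -x^3 - 5x^2 + 4x - 9
f'(x) = -3x^2 - 10x + 4
f''(x) = -6x - 10
Set f''(x) = 0:
-6x - 10 = 0
x = 10 / (-6) = -5/3
Since f''(x) is linear (degree 1), it changes sign at this point.
Therefore there is exactly 1 inflection point.

1


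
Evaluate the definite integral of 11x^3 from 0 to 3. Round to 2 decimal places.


Find the antiderivative of 11x^3:
F(x) = 11/4 * x^4
Apply the Fundamental Theorem of Calculus:
F(3) - F(0)
= 11/4 * 3^4 - 11/4 * 0^4
= 11/4 * (81 - 0)
= 11/4 * 81
= 891/4 = 222.75

222.75


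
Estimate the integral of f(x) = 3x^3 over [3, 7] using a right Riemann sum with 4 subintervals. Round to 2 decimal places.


Right Riemann sum uses right endpoints of each subinterval.
Interval: [3, 7], n = 4
dx = (7 - 3) / 4 = 1
Right endpoints: [4, 5, 6, 7]
f values: [192, 375, 648, 1029]
Sum = dx * (sum of f values)
= 1 * 2244
= 2244 = 2244.00

2244.00


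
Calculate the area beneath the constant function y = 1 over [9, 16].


The area under a constant function y = 1 is a rectangle.
Width = 16 - 9 = 7
Height = 1
Area = width * height
= 7 * 1
= 7

7


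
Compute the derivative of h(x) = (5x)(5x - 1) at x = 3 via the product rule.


Let u(x) = 5x and v(x) = 5x - 1
u'(x) = 5
v'(x) = 5
Product rule: h'(x) = u'(x)*v(x) + u(x)*v'(x)
= 5 * (5x - 1) + (5x) * 5
At x = 3:
u(3) = 5 * 3 + 0 = 15
v(3) = 5 * 3 - 1 = 14
h'(3) = 5 * 14 + 15 * 5
= 70 + 75
= 145

145


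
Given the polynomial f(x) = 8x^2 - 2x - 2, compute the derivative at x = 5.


Differentiate term by term using power and sum rules:
f(x) = 8x^2 - 2x - 2
f'(x) = 16x - 2
Substitute x = 5:
f'(5) = 16 * 5 - 2
= 80 - 2
= 78

78


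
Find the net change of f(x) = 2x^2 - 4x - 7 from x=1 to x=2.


Net change = f(b) - f(a)
f(x) = 2x^2 - 4x - 7
Compute f(2):
f(2) = 2 * 2^2 - 4 * 2 - 7
= 8 - 8 - 7
= -7
Compute f(1):
f(1) = 2 * 1^2 - 4 * 1 - 7
= 2 - 4 - 7
= -9
Net change = -7 - (-9) = 2

2


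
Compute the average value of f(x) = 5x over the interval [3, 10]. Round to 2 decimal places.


Average value = 1/(b-a) * integral from a to b of f(x) dx
First compute the integral of 5x:
F(x) = (5/2)x^2
F(10) = 5/2 * 100 + 0 * 10 = 250
F(3) = 5/2 * 9 + 0 * 3 = 45/2
Integral = 250 - 45/2 = 455/2
Average = (455/2) / (10 - 3) = (455/2) / 7
= 65/2 = 32.50

32.50


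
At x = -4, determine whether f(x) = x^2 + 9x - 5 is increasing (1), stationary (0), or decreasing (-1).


Compute f'(x) to determine behavior:
f'(x) = 2x + 9
f'(-4) = 2 * (-4) + 9
= -8 + 9
= 1
Since f'(-4) > 0, the function is increasing (1)

1


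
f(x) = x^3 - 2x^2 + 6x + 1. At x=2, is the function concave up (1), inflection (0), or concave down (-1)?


Concavity is determined by the sign of f''(x).
f(x) = x^3 - 2x^2 + 6x + 1
f'(x) = 3x^2 - 4x + 6
f''(x) = 6x - 4
f''(2) = 6 * 2 - 4
= 12 - 4
= 8
Since f''(2) > 0, the function is concave up (1)

1


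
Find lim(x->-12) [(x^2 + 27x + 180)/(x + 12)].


Direct substitution gives 0/0, so we factor the numerator.
Factor: (x^2 + 27x + 180) = (x + 12)(x + 15)
Cancel the common factor (x + 12):
(x^2 + 27x + 180)/(x + 12) = (x + 15)
Now substitute x = -12:
= (-12) - (-15) = 3

3


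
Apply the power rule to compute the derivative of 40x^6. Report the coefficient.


We apply the power rule: d/dx [ax^n] = a*n * x^(n-1)
d/dx [40x^6]
= 40 * 6 * x^(6-1)
= 240x^5
The coefficient is 240

240


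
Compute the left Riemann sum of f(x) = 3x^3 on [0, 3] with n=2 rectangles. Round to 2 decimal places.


Left Riemann sum uses left endpoints of each subinterval.
Interval: [0, 3], n = 2
dx = (3 - 0) / 2 = 3/2
Left endpoints: [0, 3/2]
f values: [0, 81/8]
Sum = dx * (sum of f values)
= 3/2 * 81/8
= 243/16 ≈ 15.19

15.19


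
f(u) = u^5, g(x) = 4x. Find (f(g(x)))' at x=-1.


Using the chain rule: (f(g(x)))' = f'(g(x)) * g'(x)
First, find g(-1):
g(-1) = 4 * (-1) + 0 = -4
Next, f'(u) = 5u^4
And g'(x) = 4
So f'(g(-1)) * g'(-1)
= 5 * (-4)^4 * 4
= 5 * 256 * 4
= 5120

5120


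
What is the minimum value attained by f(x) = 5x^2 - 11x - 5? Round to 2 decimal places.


For a quadratic f(x) = ax^2 + bx + c with a > 0, the minimum is at the vertex.
Vertex x-coordinate: x = -b/(2a)
x = -(-11) / (2 * 5)
x = 11/10
Substitute back to find the minimum value:
f(11/10) = 5 * (11/10)^2 - 11 * (11/10) - 5
= 121/20 - 121/10 - 5
= -221/20 = -11.05

-11.05


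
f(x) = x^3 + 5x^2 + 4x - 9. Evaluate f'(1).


Differentiate f(x) = x^3 + 5x^2 + 4x - 9 term by term:
f'(x) = 3x^2 + 10x + 4
Substitute x = 1:
f'(1) = 3 * 1^2 + 10 * 1 + 4
= 3 + 10 + 4
= 17

17


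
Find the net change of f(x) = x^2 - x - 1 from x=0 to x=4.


Net change = f(b) - f(a)
f(x) = x^2 - x - 1
Compute f(4):
f(4) = 1 * 4^2 - 1 * 4 - 1
= 16 - 4 - 1
= 11
Compute f(0):
f(0) = 1 * 0^2 - 1 * 0 - 1
= 0 + 0 - 1
= -1
Net change = 11 - (-1) = 12

12


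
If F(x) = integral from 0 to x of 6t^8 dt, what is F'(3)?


By the Fundamental Theorem of Calculus (Part 1):
If F(x) = integral from 0 to x of f(t) dt, then F'(x) = f(x)
Here f(t) = 6t^8
So F'(x) = 6x^8
Evaluate at x = 3:
F'(3) = 6 * 3^8
= 6 * 6561
= 39366

39366


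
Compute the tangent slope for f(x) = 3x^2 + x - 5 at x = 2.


The slope of the tangent line equals f'(x) at the point.
f(x) = 3x^2 + x - 5
f'(x) = 6x + 1
At x = 2:
f'(2) = 6 * 2 + 1
= 12 + 1
= 13

13


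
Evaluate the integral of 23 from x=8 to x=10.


The integral of a constant k over [a, b] equals k * (b - a).
integral from 8 to 10 of 23 dx
= 23 * (10 - 8)
= 23 * 2
= 46

46


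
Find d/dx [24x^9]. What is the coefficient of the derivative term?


We apply the power rule: d/dx [ax^n] = a*n * x^(n-1)
d/dx [24x^9]
= 24 * 9 * x^(9-1)
= 216x^8
The coefficient is 216

216


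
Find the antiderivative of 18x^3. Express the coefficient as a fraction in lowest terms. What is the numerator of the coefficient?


Apply the power rule for integration:
integral of ax^n dx = a/(n+1) * x^(n+1) + C
integral of 18x^3 dx
= 18/4 * x^4 + C
= 9/2 * x^4 + C
The coefficient in lowest terms is 9/2, and its numerator is 9

9


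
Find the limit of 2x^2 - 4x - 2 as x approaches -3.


Since polynomials are continuous, we use direct substitution.
lim(x->-3) of 2x^2 - 4x - 2
= 2 * (-3)^2 - 4 * (-3) - 2
= 18 + 12 - 2
= 28

28


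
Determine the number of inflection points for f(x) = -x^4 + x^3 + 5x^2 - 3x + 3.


Inflection points occur where f''(x) = 0 and concavity changes.
f(x) = -x^4 + x^3 + 5x^2 - 3x + 3
f'(x) = -4x^3 + 3x^2 + 10x - 3
f''(x) = -12x^2 + 6x + 10
This is a quadratic in x. Use the discriminant to count real roots.
Discriminant = (6)^2 - 4 * (-12) * 10
= 36 - (-480)
= 516
Since discriminant > 0, f''(x) = 0 has 2 distinct real solutions.
A quadratic with two distinct real roots changes sign at each root, so concavity changes at both.
Number of inflection points: 2

2


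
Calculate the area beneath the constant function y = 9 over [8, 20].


The area under a constant function y = 9 is a rectangle.
Width = 20 - 8 = 12
Height = 9
Area = width * height
= 12 * 9
= 108

108


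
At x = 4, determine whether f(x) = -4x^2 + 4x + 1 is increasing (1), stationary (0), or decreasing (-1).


Compute f'(x) to determine behavior:
f'(x) = -8x + 4
f'(4) = -8 * 4 + 4
= -32 + 4
= -28
Since f'(4) < 0, the function is decreasing (-1)

-1


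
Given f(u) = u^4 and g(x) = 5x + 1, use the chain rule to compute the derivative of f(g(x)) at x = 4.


Using the chain rule: (f(g(x)))' = f'(g(x)) * g'(x)
First, find g(4):
g(4) = 5 * 4 + 1 = 21
Next, f'(u) = 4u^3
And g'(x) = 5
So f'(g(4)) * g'(4)
= 4 * 21^3 * 5
= 4 * 9261 * 5
= 185220

185220


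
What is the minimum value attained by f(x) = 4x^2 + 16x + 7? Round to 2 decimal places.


For a quadratic f(x) = ax^2 + bx + c with a > 0, the minimum is at the vertex.
Vertex x-coordinate: x = -b/(2a)
x = -(16) / (2 * 4)
x = -16/8 = -2
Substitute back to find the minimum value:
f(-2) = 4 * (-2)^2 + 16 * (-2) + 7
= 16 - 32 + 7
= -9 = -9.00

-9.00


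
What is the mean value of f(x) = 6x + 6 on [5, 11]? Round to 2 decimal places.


Average value = 1/(b-a) * integral from a to b of f(x) dx
First compute the integral of 6x + 6:
F(x) = 3x^2 + 6x
F(11) = 3 * 121 + 6 * 11 = 429
F(5) = 3 * 25 + 6 * 5 = 105
Integral = 429 - 105 = 324
Average = 324 / (11 - 5) = 324 / 6
= 54 = 54.00

54.00


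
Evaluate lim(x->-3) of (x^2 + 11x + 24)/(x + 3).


Direct substitution gives 0/0, so we factor the numerator.
Factor: (x^2 + 11x + 24) = (x + 3)(x + 8)
Cancel the common factor (x + 3):
(x^2 + 11x + 24)/(x + 3) = (x + 8)
Now substitute x = -3:
= (-3) - (-8) = 5

5


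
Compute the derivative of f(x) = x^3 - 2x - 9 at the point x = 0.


Differentiate f(x) = x^3 - 2x - 9 term by term:
f'(x) = 3x^2 - 2
Substitute x = 0:
f'(0) = 3 * 0^2 + 0 * 0 - 2
= 0 + 0 - 2
= -2

-2


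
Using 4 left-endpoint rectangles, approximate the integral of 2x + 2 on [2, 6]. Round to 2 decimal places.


Left Riemann sum uses left endpoints of each subinterval.
Interval: [2, 6], n = 4
dx = (6 - 2) / 4 = 1
Left endpoints: [2, 3, 4, 5]
f values: [6, 8, 10, 12]
Sum = dx * (sum of f values)
= 1 * 36
= 36 = 36.00

36.00


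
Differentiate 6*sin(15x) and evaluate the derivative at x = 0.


Apply the chain rule to differentiate 6*sin(15x):
d/dx [6*sin(15x)]
= 6 * cos(15x) * d/dx(15x)
= 6 * 15 * cos(15x)
= 90 * cos(15x)
Evaluate at x = 0:
= 90 * cos(0)
= 90 * 1
= 90

90


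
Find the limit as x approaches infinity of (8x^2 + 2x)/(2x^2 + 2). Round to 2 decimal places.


For limits at infinity with equal-degree polynomials,
we compare leading coefficients.
Numerator leading term: 8x^2
Denominator leading term: 2x^2
Divide both by x^2:
lim = (8 + 2/x) / (2 + 2/x^2)
As x -> infinity, the 1/x and 1/x^2 terms vanish:
= 8/2 = 4 = 4.00

4.00


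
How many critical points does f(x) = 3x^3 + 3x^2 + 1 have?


Find where f'(x) = 0:
f(x) = 3x^3 + 3x^2 + 1
f'(x) = 9x^2 + 6x
This is a quadratic in x. Use the discriminant to count real roots.
Discriminant = (6)^2 - 4 * 9 * 0
= 36 - 0
= 36
Since discriminant > 0, f'(x) = 0 has 2 real solutions.
Number of critical points: 2

2


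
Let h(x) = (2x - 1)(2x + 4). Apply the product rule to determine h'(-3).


Let u(x) = 2x - 1 and v(x) = 2x + 4
u'(x) = 2
v'(x) = 2
Product rule: h'(x) = u'(x)*v(x) + u(x)*v'(x)
= 2 * (2x + 4) + (2x - 1) * 2
At x = -3:
u(-3) = 2 * (-3) - 1 = -7
v(-3) = 2 * (-3) + 4 = -2
h'(-3) = 2 * (-2) + (-7) * 2
= -4 - 14
= -18

-18


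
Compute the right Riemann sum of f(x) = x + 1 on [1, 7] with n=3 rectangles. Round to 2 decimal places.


Right Riemann sum uses right endpoints of each subinterval.
Interval: [1, 7], n = 3
dx = (7 - 1) / 3 = 2
Right endpoints: [3, 5, 7]
f values: [4, 6, 8]
Sum = dx * (sum of f values)
= 2 * 18
= 36 = 36.00

36.00


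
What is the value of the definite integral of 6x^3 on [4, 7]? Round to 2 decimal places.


Find the antiderivative of 6x^3:
F(x) = 6/4 * x^4
Apply the Fundamental Theorem of Calculus:
F(7) - F(4)
= 6/4 * 7^4 - 6/4 * 4^4
= 6/4 * (2401 - 256)
= 6/4 * 2145
= 6435/2 = 3217.50

3217.50


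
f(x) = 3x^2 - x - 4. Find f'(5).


Differentiate term by term using power and sum rules:
f(x) = 3x^2 - x - 4
f'(x) = 6x - 1
Substitute x = 5:
f'(5) = 6 * 5 - 1
= 30 - 1
= 29

29


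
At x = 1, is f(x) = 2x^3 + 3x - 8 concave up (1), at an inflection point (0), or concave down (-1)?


Concavity is determined by the sign of f''(x).
f(x) = 2x^3 + 3x - 8
f'(x) = 6x^2 + 3
f''(x) = 12x
f''(1) = 12 * 1 + 0
= 12 + 0
= 12
Since f''(1) > 0, the function is concave up (1)

1


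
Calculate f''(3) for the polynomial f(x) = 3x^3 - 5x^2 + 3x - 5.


First derivative:
f'(x) = 9x^2 - 10x + 3
Second derivative:
f''(x) = 18x - 10
Substitute x = 3:
f''(3) = 18 * 3 - 10
= 54 - 10
= 44

44


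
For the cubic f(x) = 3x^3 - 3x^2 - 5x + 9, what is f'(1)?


Differentiate f(x) = 3x^3 - 3x^2 - 5x + 9 term by term:
f'(x) = 9x^2 - 6x - 5
Substitute x = 1:
f'(1) = 9 * 1^2 - 6 * 1 - 5
= 9 - 6 - 5
= -2

-2


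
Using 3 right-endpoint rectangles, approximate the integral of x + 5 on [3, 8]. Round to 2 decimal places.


Right Riemann sum uses right endpoints of each subinterval.
Interval: [3, 8], n = 3
dx = (8 - 3) / 3 = 5/3
Right endpoints: [14/3, 19/3, 8]
f values: [29/3, 34/3, 13]
Sum = dx * (sum of f values)
= 5/3 * 34
= 170/3 ≈ 56.67

56.67


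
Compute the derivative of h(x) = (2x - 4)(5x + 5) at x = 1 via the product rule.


Let u(x) = 2x - 4 and v(x) = 5x + 5
u'(x) = 2
v'(x) = 5
Product rule: h'(x) = u'(x)*v(x) + u(x)*v'(x)
= 2 * (5x + 5) + (2x - 4) * 5
At x = 1:
u(1) = 2 * 1 - 4 = -2
v(1) = 5 * 1 + 5 = 10
h'(1) = 2 * 10 + (-2) * 5
= 20 - 10
= 10

10


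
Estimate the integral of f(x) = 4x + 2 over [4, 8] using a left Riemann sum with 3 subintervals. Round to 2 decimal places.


Left Riemann sum uses left endpoints of each subinterval.
Interval: [4, 8], n = 3
dx = (8 - 4) / 3 = 4/3
Left endpoints: [4, 16/3, 20/3]
f values: [18, 70/3, 86/3]
Sum = dx * (sum of f values)
= 4/3 * 70
= 280/3 ≈ 93.33

93.33


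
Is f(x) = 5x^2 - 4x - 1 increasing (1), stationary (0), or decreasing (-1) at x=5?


Compute f'(x) to determine behavior:
f'(x) = 10x - 4
f'(5) = 10 * 5 - 4
= 50 - 4
= 46
Since f'(5) > 0, the function is increasing (1)

1


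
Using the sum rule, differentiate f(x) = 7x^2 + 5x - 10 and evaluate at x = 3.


Differentiate term by term using power and sum rules:
f(x) = 7x^2 + 5x - 10
f'(x) = 14x + 5
Substitute x = 3:
f'(3) = 14 * 3 + 5
= 42 + 5
= 47

47


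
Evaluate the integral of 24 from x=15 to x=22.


The integral of a constant k over [a, b] equals k * (b - a).
integral from 15 to 22 of 24 dx
= 24 * (22 - 15)
= 24 * 7
= 168

168


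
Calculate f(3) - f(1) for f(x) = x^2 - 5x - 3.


Net change = f(b) - f(a)
f(x) = x^2 - 5x - 3
Compute f(3):
f(3) = 1 * 3^2 - 5 * 3 - 3
= 9 - 15 - 3
= -9
Compute f(1):
f(1) = 1 * 1^2 - 5 * 1 - 3
= 1 - 5 - 3
= -7
Net change = -9 - (-7) = -2

-2


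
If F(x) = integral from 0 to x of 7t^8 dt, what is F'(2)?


By the Fundamental Theorem of Calculus (Part 1):
If F(x) = integral from 0 to x of f(t) dt, then F'(x) = f(x)
Here f(t) = 7t^8
So F'(x) = 7x^8
Evaluate at x = 2:
F'(2) = 7 * 2^8
= 7 * 256
= 1792

1792


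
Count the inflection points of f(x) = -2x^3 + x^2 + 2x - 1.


Inflection points occur where f''(x) = 0 and concavity changes.
f(x) = -2x^3 + x^2 + 2x - 1
f'(x) = -6x^2 + 2x + 2
f''(x) = -12x + 2
Set f''(x) = 0:
-12x + 2 = 0
x = -2 / (-12) = 1/6
Since f''(x) is linear (degree 1), it changes sign at this point.
Therefore there is exactly 1 inflection point.

1


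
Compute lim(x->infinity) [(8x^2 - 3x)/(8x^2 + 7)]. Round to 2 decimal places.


For limits at infinity with equal-degree polynomials,
we compare leading coefficients.
Numerator leading term: 8x^2
Denominator leading term: 8x^2
Divide both by x^2:
lim = (8 - 3/x) / (8 + 7/x^2)
As x -> infinity, the 1/x and 1/x^2 terms vanish:
= 8/8 = 1 = 1.00

1.00


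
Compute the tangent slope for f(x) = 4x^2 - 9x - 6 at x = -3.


The slope of the tangent line equals f'(x) at the point.
f(x) = 4x^2 - 9x - 6
f'(x) = 8x - 9
At x = -3:
f'(-3) = 8 * (-3) - 9
= -24 - 9
= -33

-33


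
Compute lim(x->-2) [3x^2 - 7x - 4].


Since polynomials are continuous, we use direct substitution.
lim(x->-2) of 3x^2 - 7x - 4
= 3 * (-2)^2 - 7 * (-2) - 4
= 12 + 14 - 4
= 22

22


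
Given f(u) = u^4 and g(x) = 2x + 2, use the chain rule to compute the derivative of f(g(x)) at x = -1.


Using the chain rule: (f(g(x)))' = f'(g(x)) * g'(x)
First, find g(-1):
g(-1) = 2 * (-1) + 2 = 0
Next, f'(u) = 4u^3
And g'(x) = 2
So f'(g(-1)) * g'(-1)
= 4 * 0^3 * 2
= 4 * 0 * 2
= 0

0


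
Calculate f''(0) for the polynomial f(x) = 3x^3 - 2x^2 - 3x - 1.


First derivative:
f'(x) = 9x^2 - 4x - 3
Second derivative:
f''(x) = 18x - 4
Substitute x = 0:
f''(0) = 18 * 0 - 4
= 0 - 4
= -4

-4


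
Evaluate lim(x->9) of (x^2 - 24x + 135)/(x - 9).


Direct substitution gives 0/0, so we factor the numerator.
Factor: (x^2 - 24x + 135) = (x - 9)(x - 15)
Cancel the common factor (x - 9):
(x^2 - 24x + 135)/(x - 9) = (x - 15)
Now substitute x = 9:
= (9) - (15) = -6

-6


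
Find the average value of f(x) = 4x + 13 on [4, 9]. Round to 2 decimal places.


Average value = 1/(b-a) * integral from a to b of f(x) dx
First compute the integral of 4x + 13:
F(x) = 2x^2 + 13x
F(9) = 2 * 81 + 13 * 9 = 279
F(4) = 2 * 16 + 13 * 4 = 84
Integral = 279 - 84 = 195
Average = 195 / (9 - 4) = 195 / 5
= 39 = 39.00

39.00


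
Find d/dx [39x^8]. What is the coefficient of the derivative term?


We apply the power rule: d/dx [ax^n] = a*n * x^(n-1)
d/dx [39x^8]
= 39 * 8 * x^(8-1)
= 312x^7
The coefficient is 312

312


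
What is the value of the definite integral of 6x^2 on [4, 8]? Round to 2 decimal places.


Find the antiderivative of 6x^2:
F(x) = 6/3 * x^3
Apply the Fundamental Theorem of Calculus:
F(8) - F(4)
= 6/3 * 8^3 - 6/3 * 4^3
= 6/3 * (512 - 64)
= 6/3 * 448
= 896 = 896.00

896.00


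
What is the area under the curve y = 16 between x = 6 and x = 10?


The area under a constant function y = 16 is a rectangle.
Width = 10 - 6 = 4
Height = 16
Area = width * height
= 4 * 16
= 64

64


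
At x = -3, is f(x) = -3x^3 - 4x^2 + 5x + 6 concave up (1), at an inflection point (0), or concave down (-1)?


Concavity is determined by the sign of f''(x).
f(x) = -3x^3 - 4x^2 + 5x + 6
f'(x) = -9x^2 - 8x + 5
f''(x) = -18x - 8
f''(-3) = -18 * (-3) - 8
= 54 - 8
= 46
Since f''(-3) > 0, the function is concave up (1)

1


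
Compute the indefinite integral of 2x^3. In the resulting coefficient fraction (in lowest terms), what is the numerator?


Apply the power rule for integration:
integral of ax^n dx = a/(n+1) * x^(n+1) + C
integral of 2x^3 dx
= 2/4 * x^4 + C
= 1/2 * x^4 + C
The coefficient in lowest terms is 1/2, and its numerator is 1

1


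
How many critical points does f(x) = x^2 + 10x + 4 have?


Find where f'(x) = 0:
f'(x) = 2x + 10
Set f'(x) = 0:
2x + 10 = 0
x = -10 / 2 = -5
This is a linear equation in x, so there is exactly one solution.
Number of critical points: 1

1


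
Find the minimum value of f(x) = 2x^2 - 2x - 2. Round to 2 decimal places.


For a quadratic f(x) = ax^2 + bx + c with a > 0, the minimum is at the vertex.
Vertex x-coordinate: x = -b/(2a)
x = -(-2) / (2 * 2)
x = 2/4 = 1/2
Substitute back to find the minimum value:
f(1/2) = 2 * (1/2)^2 - 2 * (1/2) - 2
= 1/2 - 1 - 2
= -5/2 = -2.50

-2.50


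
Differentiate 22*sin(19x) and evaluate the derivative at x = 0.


Apply the chain rule to differentiate 22*sin(19x):
d/dx [22*sin(19x)]
= 22 * cos(19x) * d/dx(19x)
= 22 * 19 * cos(19x)
= 418 * cos(19x)
Evaluate at x = 0:
= 418 * cos(0)
= 418 * 1
= 418

418


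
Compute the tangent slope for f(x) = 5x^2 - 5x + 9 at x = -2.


The slope of the tangent line equals f'(x) at the point.
f(x) = 5x^2 - 5x + 9
f'(x) = 10x - 5
At x = -2:
f'(-2) = 10 * (-2) - 5
= -20 - 5
= -25

-25


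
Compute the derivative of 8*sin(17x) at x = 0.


Apply the chain rule to differentiate 8*sin(17x):
d/dx [8*sin(17x)]
= 8 * cos(17x) * d/dx(17x)
= 8 * 17 * cos(17x)
= 136 * cos(17x)
Evaluate at x = 0:
= 136 * cos(0)
= 136 * 1
= 136

136


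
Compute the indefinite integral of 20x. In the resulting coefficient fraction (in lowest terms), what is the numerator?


Apply the power rule for integration:
integral of ax^n dx = a/(n+1) * x^(n+1) + C
integral of 20x dx
= 20/2 * x^2 + C
= 10 * x^2 + C
The coefficient in lowest terms is 10 = 10/1, so its numerator is 10

10


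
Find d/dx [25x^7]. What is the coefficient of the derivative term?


We apply the power rule: d/dx [ax^n] = a*n * x^(n-1)
d/dx [25x^7]
= 25 * 7 * x^(7-1)
= 175x^6
The coefficient is 175

175


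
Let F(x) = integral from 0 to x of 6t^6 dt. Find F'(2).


By the Fundamental Theorem of Calculus (Part 1):
If F(x) = integral from 0 to x of f(t) dt, then F'(x) = f(x)
Here f(t) = 6t^6
So F'(x) = 6x^6
Evaluate at x = 2:
F'(2) = 6 * 2^6
= 6 * 64
= 384

384


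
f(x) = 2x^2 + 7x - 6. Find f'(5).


Differentiate term by term using power and sum rules:
f(x) = 2x^2 + 7x - 6
f'(x) = 4x + 7
Substitute x = 5:
f'(5) = 4 * 5 + 7
= 20 + 7
= 27

27


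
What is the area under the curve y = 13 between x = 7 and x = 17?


The area under a constant function y = 13 is a rectangle.
Width = 17 - 7 = 10
Height = 13
Area = width * height
= 10 * 13
= 130

130


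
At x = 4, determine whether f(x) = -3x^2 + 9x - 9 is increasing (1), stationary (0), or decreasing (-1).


Compute f'(x) to determine behavior:
f'(x) = -6x + 9
f'(4) = -6 * 4 + 9
= -24 + 9
= -15
Since f'(4) < 0, the function is decreasing (-1)

-1


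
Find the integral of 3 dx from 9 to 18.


The integral of a constant k over [a, b] equals k * (b - a).
integral from 9 to 18 of 3 dx
= 3 * (18 - 9)
= 3 * 9
= 27

27


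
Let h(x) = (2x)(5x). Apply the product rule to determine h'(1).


Let u(x) = 2x and v(x) = 5x
u'(x) = 2
v'(x) = 5
Product rule: h'(x) = u'(x)*v(x) + u(x)*v'(x)
= 2 * (5x) + (2x) * 5
At x = 1:
u(1) = 2 * 1 + 0 = 2
v(1) = 5 * 1 + 0 = 5
h'(1) = 2 * 5 + 2 * 5
= 10 + 10
= 20

20


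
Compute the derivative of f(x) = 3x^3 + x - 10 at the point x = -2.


Differentiate f(x) = 3x^3 + x - 10 term by term:
f'(x) = 9x^2 + 1
Substitute x = -2:
f'(-2) = 9 * (-2)^2 + 0 * (-2) + 1
= 36 + 0 + 1
= 37

37


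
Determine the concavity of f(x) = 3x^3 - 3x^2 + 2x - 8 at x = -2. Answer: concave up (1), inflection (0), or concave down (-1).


Concavity is determined by the sign of f''(x).
f(x) = 3x^3 - 3x^2 + 2x - 8
f'(x) = 9x^2 - 6x + 2
f''(x) = 18x - 6
f''(-2) = 18 * (-2) - 6
= -36 - 6
= -42
Since f''(-2) < 0, the function is concave down (-1)

-1


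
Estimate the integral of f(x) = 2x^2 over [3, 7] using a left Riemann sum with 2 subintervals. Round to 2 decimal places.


Left Riemann sum uses left endpoints of each subinterval.
Interval: [3, 7], n = 2
dx = (7 - 3) / 2 = 2
Left endpoints: [3, 5]
f values: [18, 50]
Sum = dx * (sum of f values)
= 2 * 68
= 136 = 136.00

136.00
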